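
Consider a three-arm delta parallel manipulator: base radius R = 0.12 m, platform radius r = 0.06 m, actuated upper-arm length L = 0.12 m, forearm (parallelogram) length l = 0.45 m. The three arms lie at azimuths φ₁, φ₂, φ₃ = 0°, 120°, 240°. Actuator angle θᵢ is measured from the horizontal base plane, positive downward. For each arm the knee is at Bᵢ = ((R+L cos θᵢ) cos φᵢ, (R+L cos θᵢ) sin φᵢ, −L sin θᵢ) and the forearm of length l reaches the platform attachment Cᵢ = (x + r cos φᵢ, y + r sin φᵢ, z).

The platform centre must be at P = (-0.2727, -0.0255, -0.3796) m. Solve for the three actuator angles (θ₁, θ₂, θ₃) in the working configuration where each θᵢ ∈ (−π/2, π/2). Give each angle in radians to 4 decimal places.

arm 1 (φ=0.0°): x'=-0.2727, y'=-0.0255
  A cos θ + B sin θ = C:  0.3327·cos θ + -0.3796·sin θ = -0.2806
  θ1 = atan2(B,A) + arccos(C/0.5048) = 1.3090
arm 2 (φ=120.0°): x'=0.1143, y'=0.2489
  e−x'=-0.0543;  (l²−L²−(e−x')²−y'²−z²)/2L = -0.0871
  √(A²+B²)=0.3835;  θ2 = -1.7128+1.7999 ≈ 0.0871
arm 3 (φ=240.0°): x'=0.1584, y'=-0.2234
  A cos θ + B sin θ = C:  -0.0984·cos θ + -0.3796·sin θ = -0.0650
  θ3 = atan2(B,A) + arccos(C/0.3922) = -0.0872

θ₁ = 1.3090, θ₂ = 0.0871, θ₃ = -0.0872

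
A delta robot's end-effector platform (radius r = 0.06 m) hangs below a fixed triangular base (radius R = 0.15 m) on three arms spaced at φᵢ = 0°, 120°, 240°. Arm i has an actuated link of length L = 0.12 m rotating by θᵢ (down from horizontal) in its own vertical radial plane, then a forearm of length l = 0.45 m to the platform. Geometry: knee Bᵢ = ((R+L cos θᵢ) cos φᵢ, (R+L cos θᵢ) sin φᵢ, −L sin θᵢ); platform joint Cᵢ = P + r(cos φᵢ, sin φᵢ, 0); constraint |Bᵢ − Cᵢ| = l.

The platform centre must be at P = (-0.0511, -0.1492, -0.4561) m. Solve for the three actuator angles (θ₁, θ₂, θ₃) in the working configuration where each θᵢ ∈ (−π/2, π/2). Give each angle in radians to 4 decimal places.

θ₁ = 0.8728, θ₂ = 1.0472, θ₃ = 0.0874

rotate P by −φ1: (-0.0511, -0.1492, -0.4561)
  A=0.1411, B=-0.4561, C=(l²−L²−A²−y'²−z²)/(2L)=-0.2587
  √(A²+B²)=0.4774;  θ1 = -1.2708+2.1435 ≈ 0.8728
rotate P by −φ2: (-0.1037, 0.1189, -0.4561)
  e−x'=0.1937;  (l²−L²−(e−x')²−y'²−z²)/2L = -0.2982
  γ=atan2(-0.4561,0.1937)=-1.1693;  ψ=arccos(-0.6017)=2.2164;  θ2=γ+ψ≈1.0472
arm 3 (φ=240.0°): x'=0.1548, y'=0.0303
  A cos θ + B sin θ = C:  -0.0648·cos θ + -0.4561·sin θ = -0.1043
  √(A²+B²)=0.4607;  θ3 = -1.7118+1.7993 ≈ 0.0874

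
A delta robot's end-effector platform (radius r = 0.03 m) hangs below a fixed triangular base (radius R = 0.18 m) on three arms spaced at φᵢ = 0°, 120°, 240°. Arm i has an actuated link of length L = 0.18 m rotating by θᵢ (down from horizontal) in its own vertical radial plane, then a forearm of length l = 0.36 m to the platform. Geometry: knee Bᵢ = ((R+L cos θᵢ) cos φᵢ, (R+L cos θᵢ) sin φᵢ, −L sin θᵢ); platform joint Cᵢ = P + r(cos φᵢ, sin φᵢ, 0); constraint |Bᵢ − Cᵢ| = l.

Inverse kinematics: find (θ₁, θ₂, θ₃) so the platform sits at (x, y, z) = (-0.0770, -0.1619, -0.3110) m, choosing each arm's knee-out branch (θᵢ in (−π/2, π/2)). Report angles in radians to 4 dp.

θ₁ = 1.2218, θ₂ = 1.3088, θ₃ = -0.0872

arm 1 (φ=0.0°): x'=-0.0770, y'=-0.1619
  e−x'=0.2270;  (l²−L²−(e−x')²−y'²−z²)/2L = -0.2146
  θ1 = atan2(B,A) + arccos(C/0.3850) = 1.2218
arm 2 (φ=120.0°): x'=-0.1017, y'=0.1476
  A=0.2517, B=-0.3110, C=(l²−L²−A²−y'²−z²)/(2L)=-0.2352
  θ2 = atan2(B,A) + arccos(C/0.4001) = 1.3088
arm 3 (φ=240.0°): x'=0.1787, y'=0.0143
  e−x'=-0.0287;  (l²−L²−(e−x')²−y'²−z²)/2L = -0.0015
  √(A²+B²)=0.3123;  θ3 = -1.6628+1.5757 ≈ -0.0872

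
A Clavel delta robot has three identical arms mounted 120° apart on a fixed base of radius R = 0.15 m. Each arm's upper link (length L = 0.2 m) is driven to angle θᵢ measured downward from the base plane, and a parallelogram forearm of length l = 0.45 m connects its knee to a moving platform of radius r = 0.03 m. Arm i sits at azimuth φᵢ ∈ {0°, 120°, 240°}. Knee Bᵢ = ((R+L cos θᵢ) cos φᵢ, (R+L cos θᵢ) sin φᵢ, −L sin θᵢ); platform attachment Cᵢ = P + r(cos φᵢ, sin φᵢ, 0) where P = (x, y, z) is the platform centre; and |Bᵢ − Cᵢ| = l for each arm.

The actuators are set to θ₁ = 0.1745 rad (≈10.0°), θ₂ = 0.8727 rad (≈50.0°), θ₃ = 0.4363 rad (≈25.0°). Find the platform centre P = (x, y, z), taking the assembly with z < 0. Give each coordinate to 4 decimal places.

(0.0922, -0.0785, -0.4166)

centre 1 = (0.3170·cos0.0°, 0.3170·sin0.0°, -0.0347) = (0.3170, 0.0000, -0.0347)
φ2=120.0°: virtual centre (-0.1243, 0.2153, -0.1532), radius l
centre 3 = (0.3013·cos240.0°, 0.3013·sin240.0°, -0.0845) = (-0.1506, -0.2609, -0.0845)
|centre ₂|²−|centre ₁|² = -0.0164;  |centre ₃|²−|centre ₁|² = -0.0038
[-0.8825 0.4305 -0.2370]·P = -0.0164;  [-0.9352 -0.5218 -0.0996]·P = -0.0038
det = 0.8631;  x = 0.0118+-0.1929z,  y = -0.0139+0.1550z
sphere 1 gives Az²+Bz+C=0 with A=1.0612, B=0.1829, C=-0.1080;  B²−4AC=0.4918;  roots -0.4166, 0.2442;  negative root z = -0.4166
x = 0.0922, y = -0.0785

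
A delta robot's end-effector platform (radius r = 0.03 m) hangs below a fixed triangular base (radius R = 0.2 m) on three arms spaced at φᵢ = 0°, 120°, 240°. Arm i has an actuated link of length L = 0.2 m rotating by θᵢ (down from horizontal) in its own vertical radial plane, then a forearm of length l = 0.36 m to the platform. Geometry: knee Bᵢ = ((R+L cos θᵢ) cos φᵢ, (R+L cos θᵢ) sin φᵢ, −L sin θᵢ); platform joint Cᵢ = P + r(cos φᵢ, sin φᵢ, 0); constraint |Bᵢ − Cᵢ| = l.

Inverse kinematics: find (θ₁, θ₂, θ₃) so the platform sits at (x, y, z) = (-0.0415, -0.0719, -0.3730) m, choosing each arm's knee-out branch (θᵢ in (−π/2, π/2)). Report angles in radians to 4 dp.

θ₁ = 1.1342, θ₂ = 1.1343, θ₃ = 0.6110

rotate P by −φ1: (-0.0415, -0.0719, -0.3730)
  A=0.2115, B=-0.3730, C=(l²−L²−A²−y'²−z²)/(2L)=-0.2486
  γ=atan2(-0.3730,0.2115)=-1.0550;  ψ=arccos(-0.5797)=2.1892;  θ1=γ+ψ≈1.1342
rotate P by −φ2: (-0.0415, 0.0719, -0.3730)
  e−x'=0.2115;  (l²−L²−(e−x')²−y'²−z²)/2L = -0.2486
  √(A²+B²)=0.4288;  θ2 = -1.0549+2.1892 ≈ 1.1343
arm 3 (φ=240.0°): x'=0.0830, y'=0.0000
  A=0.0870, B=-0.3730, C=(l²−L²−A²−y'²−z²)/(2L)=-0.1427
  θ3 = atan2(B,A) + arccos(C/0.3830) = 0.6110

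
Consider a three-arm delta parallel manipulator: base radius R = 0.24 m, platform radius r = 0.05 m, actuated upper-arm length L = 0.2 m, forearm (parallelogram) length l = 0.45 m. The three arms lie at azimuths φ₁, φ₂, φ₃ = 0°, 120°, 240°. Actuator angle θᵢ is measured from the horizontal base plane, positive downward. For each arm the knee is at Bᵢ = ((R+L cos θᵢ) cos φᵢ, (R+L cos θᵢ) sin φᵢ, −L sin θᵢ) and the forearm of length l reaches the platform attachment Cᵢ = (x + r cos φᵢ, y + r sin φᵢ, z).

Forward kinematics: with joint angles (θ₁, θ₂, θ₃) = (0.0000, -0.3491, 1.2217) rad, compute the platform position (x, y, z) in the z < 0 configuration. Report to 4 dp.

(0.0700, 0.1722, -0.2654)

φ1=0.0°: virtual centre (0.3900, 0.0000, 0.0000), radius l
arm 2 at φ=120.0°: (R−r)+L cos θ2 = 0.3779;  O2 = (-0.1890, 0.3273, 0.0684)
arm 3 at φ=240.0°: (R−r)+L cos θ3 = 0.2584;  O3 = (-0.1292, -0.2238, -0.1879)
subtract pairs → two planes through P
[-1.1579 0.6546 0.1368]·P = -0.0046;  [-1.0384 -0.4476 -0.3759]·P = -0.0500
det = 1.1980;  x = 0.0290+-0.1543z,  y = 0.0444+-0.4819z
quadratic in z: (1.2560)z²+(0.0686)z+(-0.0702)=0, √Δ=0.5980 → z ∈ {-0.2654, 0.2107}; z = -0.2654 (taking z<0)
x = 0.0700, y = 0.1722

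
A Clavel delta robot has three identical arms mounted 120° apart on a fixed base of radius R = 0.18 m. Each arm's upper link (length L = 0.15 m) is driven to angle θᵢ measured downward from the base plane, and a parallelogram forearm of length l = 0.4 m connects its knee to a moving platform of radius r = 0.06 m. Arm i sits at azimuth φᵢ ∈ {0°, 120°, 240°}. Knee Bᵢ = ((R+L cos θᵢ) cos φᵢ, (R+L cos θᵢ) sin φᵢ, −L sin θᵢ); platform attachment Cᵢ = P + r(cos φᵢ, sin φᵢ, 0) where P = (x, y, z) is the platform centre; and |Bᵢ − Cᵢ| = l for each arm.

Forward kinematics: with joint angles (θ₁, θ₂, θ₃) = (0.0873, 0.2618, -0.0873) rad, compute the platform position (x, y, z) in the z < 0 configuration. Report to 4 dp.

(0.0007, -0.0356, -0.3072)

φ1=0.0°: virtual centre (0.2694, 0.0000, -0.0131), radius l
φ2=120.0°: virtual centre (-0.1324, 0.2294, -0.0388), radius l
O3 = (0.2694·cos240.0°, 0.2694·sin240.0°, 0.0131) = (-0.1347, -0.2333, 0.0131)
eliminate P² terms by subtracting sphere 1 from 2 and 3
[-0.8037 0.4588 -0.0515]·P = -0.0011;  [-0.8083 -0.4667 0.0523]·P = 0.0000
det = 0.7459;  x = 0.0007+0.0000z,  y = -0.0012+0.1122z
sphere 1 gives Az²+Bz+C=0 with A=1.0126, B=0.0259, C=-0.0876;  B²−4AC=0.3555;  roots -0.3072, 0.2816;  negative root z = -0.3072
x = 0.0007, y = -0.0356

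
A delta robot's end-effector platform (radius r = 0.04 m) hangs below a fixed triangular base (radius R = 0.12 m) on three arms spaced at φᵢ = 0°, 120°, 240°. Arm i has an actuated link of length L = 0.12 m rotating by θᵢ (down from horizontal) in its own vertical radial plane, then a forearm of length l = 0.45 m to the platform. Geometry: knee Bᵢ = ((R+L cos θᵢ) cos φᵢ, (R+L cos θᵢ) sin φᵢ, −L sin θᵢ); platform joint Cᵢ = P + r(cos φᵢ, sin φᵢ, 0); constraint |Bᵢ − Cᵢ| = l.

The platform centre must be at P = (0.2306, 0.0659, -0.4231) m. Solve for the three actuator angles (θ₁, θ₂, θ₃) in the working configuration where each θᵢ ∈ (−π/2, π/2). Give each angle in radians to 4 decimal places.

rotate P by −φ1: (0.2306, 0.0659, -0.4231)
  A=-0.1506, B=-0.4231, C=(l²−L²−A²−y'²−z²)/(2L)=-0.0747
  θ1 = atan2(B,A) + arccos(C/0.4491) = -0.1748
rotate P by −φ2: (-0.0582, -0.2327, -0.4231)
  A cos θ + B sin θ = C:  0.1382·cos θ + -0.4231·sin θ = -0.2673
  θ2 = atan2(B,A) + arccos(C/0.4451) = 0.9599
rotate P by −φ3: (-0.1724, 0.1668, -0.4231)
  A cos θ + B sin θ = C:  0.2524·cos θ + -0.4231·sin θ = -0.3434
  √(A²+B²)=0.4927;  θ3 = -1.0330+2.3420 ≈ 1.3091

θ₁ = -0.1748, θ₂ = 0.9599, θ₃ = 1.3091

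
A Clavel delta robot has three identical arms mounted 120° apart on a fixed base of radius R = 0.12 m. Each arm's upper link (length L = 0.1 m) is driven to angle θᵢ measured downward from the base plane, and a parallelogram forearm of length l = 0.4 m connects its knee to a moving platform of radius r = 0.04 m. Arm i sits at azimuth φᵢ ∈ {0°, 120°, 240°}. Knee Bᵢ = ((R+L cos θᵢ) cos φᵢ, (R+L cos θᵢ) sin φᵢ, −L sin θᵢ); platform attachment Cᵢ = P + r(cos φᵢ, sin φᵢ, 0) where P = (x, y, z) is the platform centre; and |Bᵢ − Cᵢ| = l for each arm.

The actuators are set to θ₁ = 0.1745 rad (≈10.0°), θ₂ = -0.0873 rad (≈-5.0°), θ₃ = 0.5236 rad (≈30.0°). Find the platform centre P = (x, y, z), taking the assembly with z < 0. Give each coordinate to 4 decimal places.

φ1=0.0°: virtual centre (0.1785, 0.0000, -0.0174), radius l
φ2=120.0°: virtual centre (-0.0898, 0.1556, 0.0087), radius l
O3 = (0.1666·cos240.0°, 0.1666·sin240.0°, -0.0500) = (-0.0833, -0.1443, -0.0500)
subtract pairs → two planes through P
linear system: -0.5366x+0.3111y = 0.0002−0.0522z; -0.5236x+-0.2886y = -0.0019−-0.0653z
det = 0.3177;  x = 0.0017+-0.0165z,  y = 0.0035+-0.1962z
into |P−O₁|² = l²: 1.0388z² + 0.0392z + -0.1284 = 0;  Δ = 0.5352;  z = -0.3710 or 0.3333 → z<0 root = -0.3710
x = 0.0078, y = 0.0763

(0.0078, 0.0763, -0.3710)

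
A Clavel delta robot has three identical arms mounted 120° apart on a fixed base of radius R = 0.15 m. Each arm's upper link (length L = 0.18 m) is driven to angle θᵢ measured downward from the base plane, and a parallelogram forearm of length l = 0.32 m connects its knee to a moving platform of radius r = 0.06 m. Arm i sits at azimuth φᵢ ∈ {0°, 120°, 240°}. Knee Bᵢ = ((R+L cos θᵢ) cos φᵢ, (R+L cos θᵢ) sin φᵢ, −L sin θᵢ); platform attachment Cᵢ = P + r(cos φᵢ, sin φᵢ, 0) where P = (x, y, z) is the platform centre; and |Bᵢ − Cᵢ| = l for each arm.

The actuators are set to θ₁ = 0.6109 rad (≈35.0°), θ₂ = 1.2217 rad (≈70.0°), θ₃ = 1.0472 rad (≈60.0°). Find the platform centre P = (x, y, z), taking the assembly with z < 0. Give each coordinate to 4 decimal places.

φ1=0.0°: virtual centre (0.2374, 0.0000, -0.1032), radius l
centre 2 = (0.1516·cos120.0°, 0.1516·sin120.0°, -0.1691) = (-0.0758, 0.1313, -0.1691)
centre 3 = (0.1800·cos240.0°, 0.1800·sin240.0°, -0.1559) = (-0.0900, -0.1559, -0.1559)
subtract pairs → two planes through P
[-0.6265 0.2625 -0.1318]·P = -0.0155;  [-0.6549 -0.3118 -0.1053]·P = -0.0103
Cramer: x(z) = 0.0205-0.1871z;  y(z) = -0.0099+0.0554z
sphere 1 gives Az²+Bz+C=0 with A=1.0381, B=0.2866, C=-0.0446;  B²−4AC=0.2673;  roots -0.3870, 0.1110;  negative root z = -0.3870
x = 0.0929, y = -0.0314

(0.0929, -0.0314, -0.3870)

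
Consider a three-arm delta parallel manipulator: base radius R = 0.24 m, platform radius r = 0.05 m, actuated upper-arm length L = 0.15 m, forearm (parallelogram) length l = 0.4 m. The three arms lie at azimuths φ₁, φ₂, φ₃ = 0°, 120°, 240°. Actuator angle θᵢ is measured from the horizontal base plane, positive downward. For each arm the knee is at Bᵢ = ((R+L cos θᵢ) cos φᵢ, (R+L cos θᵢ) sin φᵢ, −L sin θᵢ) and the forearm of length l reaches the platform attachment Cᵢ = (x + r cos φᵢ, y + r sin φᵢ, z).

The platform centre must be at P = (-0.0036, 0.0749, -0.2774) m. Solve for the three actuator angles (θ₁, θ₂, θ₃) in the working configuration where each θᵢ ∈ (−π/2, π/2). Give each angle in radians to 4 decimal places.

θ₁ = 0.4364, θ₂ = -0.0878, θ₃ = 0.7852

arm 1 (φ=0.0°): x'=-0.0036, y'=0.0749
  A=0.1936, B=-0.2774, C=(l²−L²−A²−y'²−z²)/(2L)=0.0582
  θ1 = atan2(B,A) + arccos(C/0.3383) = 0.4364
φ2=120.0° → target in arm frame (0.0667, -0.0343)
  e−x'=0.1233;  (l²−L²−(e−x')²−y'²−z²)/2L = 0.1472
  θ2 = atan2(B,A) + arccos(C/0.3036) = -0.0878
arm 3 (φ=240.0°): x'=-0.0631, y'=-0.0406
  A cos θ + B sin θ = C:  0.2531·cos θ + -0.2774·sin θ = -0.0171
  √(A²+B²)=0.3755;  θ3 = -0.8312+1.6164 ≈ 0.7852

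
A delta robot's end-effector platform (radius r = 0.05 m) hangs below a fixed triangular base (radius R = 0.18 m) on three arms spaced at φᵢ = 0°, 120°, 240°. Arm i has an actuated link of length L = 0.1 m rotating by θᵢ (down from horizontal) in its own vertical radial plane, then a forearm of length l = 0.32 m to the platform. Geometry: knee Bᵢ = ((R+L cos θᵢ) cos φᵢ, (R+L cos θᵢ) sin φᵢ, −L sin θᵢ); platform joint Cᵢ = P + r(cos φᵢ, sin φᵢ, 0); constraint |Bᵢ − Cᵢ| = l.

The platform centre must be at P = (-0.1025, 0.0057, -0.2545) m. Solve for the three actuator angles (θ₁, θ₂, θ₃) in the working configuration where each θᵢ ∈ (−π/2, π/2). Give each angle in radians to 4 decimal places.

φ1=0.0° → target in arm frame (-0.1025, 0.0057)
  A=0.2325, B=-0.2545, C=(l²−L²−A²−y'²−z²)/(2L)=-0.1323
  γ=atan2(-0.2545,0.2325)=-0.8305;  ψ=arccos(-0.3838)=1.9647;  θ1=γ+ψ≈1.1341
arm 2 (φ=120.0°): x'=0.0562, y'=0.0859
  A=0.0738, B=-0.2545, C=(l²−L²−A²−y'²−z²)/(2L)=0.0740
  √(A²+B²)=0.2650;  θ2 = -1.2885+1.2878 ≈ -0.0007
rotate P by −φ3: (0.0463, -0.0916, -0.2545)
  A cos θ + B sin θ = C:  0.0837·cos θ + -0.2545·sin θ = 0.0612
  θ3 = atan2(B,A) + arccos(C/0.2679) = 0.0874

θ₁ = 1.1341, θ₂ = -0.0007, θ₃ = 0.0874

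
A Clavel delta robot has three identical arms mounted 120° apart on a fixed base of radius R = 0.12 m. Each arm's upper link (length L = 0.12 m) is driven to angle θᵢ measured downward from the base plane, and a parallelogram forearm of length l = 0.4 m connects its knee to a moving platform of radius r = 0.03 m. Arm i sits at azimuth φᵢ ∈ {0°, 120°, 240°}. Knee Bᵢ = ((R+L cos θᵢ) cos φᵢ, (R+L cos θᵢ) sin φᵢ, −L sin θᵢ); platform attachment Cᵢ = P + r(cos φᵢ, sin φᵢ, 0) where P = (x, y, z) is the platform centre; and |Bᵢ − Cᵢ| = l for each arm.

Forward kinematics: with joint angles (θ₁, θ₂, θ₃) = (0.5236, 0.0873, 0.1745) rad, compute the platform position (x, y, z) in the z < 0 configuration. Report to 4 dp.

(-0.0594, 0.0108, -0.3694)

arm 1 at φ=0.0°: ρ1 = 0.1939;  centre 1 = (0.1939, 0.0000, -0.0600)
φ2=120.0°: virtual centre (-0.1048, 0.1815, -0.0105), radius l
φ3=240.0°: virtual centre (-0.1041, -0.1803, -0.0208), radius l
eliminate P² terms by subtracting sphere 1 from 2 and 3
[-0.5974 0.3629 0.0991]·P = 0.0028;  [-0.5960 -0.3606 0.0783]·P = 0.0026
det = 0.4317;  x = -0.0045+0.1486z,  y = 0.0003+-0.0284z
into |P−centre ₁|² = l²: 1.0229z² + 0.0610z + -0.1170 = 0;  Δ = 0.4825;  z = -0.3694 or 0.3097 → z<0 root = -0.3694
x = -0.0594, y = 0.0108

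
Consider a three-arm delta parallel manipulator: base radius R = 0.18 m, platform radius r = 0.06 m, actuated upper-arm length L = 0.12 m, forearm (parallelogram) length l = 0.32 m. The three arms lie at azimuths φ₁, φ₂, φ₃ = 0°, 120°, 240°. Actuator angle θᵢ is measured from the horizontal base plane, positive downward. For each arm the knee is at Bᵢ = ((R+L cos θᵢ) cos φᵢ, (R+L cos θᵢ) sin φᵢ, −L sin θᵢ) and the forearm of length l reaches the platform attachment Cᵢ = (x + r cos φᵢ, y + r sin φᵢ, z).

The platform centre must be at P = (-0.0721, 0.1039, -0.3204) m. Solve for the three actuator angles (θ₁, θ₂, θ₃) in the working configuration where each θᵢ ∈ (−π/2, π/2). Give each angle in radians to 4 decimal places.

φ1=0.0° → target in arm frame (-0.0721, 0.1039)
  A cos θ + B sin θ = C:  0.1921·cos θ + -0.3204·sin θ = -0.2598
  √(A²+B²)=0.3736;  θ1 = -1.0307+2.3399 ≈ 1.3092
arm 2 (φ=120.0°): x'=0.1260, y'=0.0105
  A cos θ + B sin θ = C:  -0.0060·cos θ + -0.3204·sin θ = -0.0617
  √(A²+B²)=0.3205;  θ2 = -1.5896+1.7645 ≈ 0.1749
rotate P by −φ3: (-0.0539, -0.1144, -0.3204)
  e−x'=0.1739;  (l²−L²−(e−x')²−y'²−z²)/2L = -0.2416
  γ=atan2(-0.3204,0.1739)=-1.0735;  ψ=arccos(-0.6628)=2.2954;  θ3=γ+ψ≈1.2219

θ₁ = 1.3092, θ₂ = 0.1749, θ₃ = 1.2219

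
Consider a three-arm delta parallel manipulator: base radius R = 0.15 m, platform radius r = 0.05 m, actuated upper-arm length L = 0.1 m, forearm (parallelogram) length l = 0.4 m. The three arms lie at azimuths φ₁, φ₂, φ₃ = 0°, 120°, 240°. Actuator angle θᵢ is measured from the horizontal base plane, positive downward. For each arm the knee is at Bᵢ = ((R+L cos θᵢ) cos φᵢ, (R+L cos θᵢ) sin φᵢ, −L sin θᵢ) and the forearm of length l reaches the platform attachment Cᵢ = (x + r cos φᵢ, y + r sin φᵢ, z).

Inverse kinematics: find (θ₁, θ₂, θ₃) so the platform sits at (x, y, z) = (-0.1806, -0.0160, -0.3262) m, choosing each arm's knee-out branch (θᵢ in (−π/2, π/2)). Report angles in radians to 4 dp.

θ₁ = 1.1343, θ₂ = -0.1752, θ₃ = -0.3494

rotate P by −φ1: (-0.1806, -0.0160, -0.3262)
  A cos θ + B sin θ = C:  0.2806·cos θ + -0.3262·sin θ = -0.1770
  γ=atan2(-0.3262,0.2806)=-0.8604;  ψ=arccos(-0.4113)=1.9947;  θ1=γ+ψ≈1.1343
φ2=120.0° → target in arm frame (0.0764, 0.1644)
  A=0.0236, B=-0.3262, C=(l²−L²−A²−y'²−z²)/(2L)=0.0800
  θ2 = atan2(B,A) + arccos(C/0.3270) = -0.1752
φ3=240.0° → target in arm frame (0.1042, -0.1484)
  e−x'=-0.0042;  (l²−L²−(e−x')²−y'²−z²)/2L = 0.1078
  γ=atan2(-0.3262,-0.0042)=-1.5835;  ψ=arccos(0.3303)=1.2341;  θ3=γ+ψ≈-0.3494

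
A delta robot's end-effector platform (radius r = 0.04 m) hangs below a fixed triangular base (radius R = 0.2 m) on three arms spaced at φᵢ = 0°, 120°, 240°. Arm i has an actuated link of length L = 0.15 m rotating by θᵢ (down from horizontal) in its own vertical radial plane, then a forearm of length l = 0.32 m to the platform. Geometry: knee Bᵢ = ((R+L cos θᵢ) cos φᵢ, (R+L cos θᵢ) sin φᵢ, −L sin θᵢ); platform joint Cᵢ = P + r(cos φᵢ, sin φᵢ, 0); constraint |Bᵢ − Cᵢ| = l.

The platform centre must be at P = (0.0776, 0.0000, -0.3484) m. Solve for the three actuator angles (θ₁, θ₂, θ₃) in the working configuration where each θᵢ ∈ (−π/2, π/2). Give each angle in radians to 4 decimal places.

φ1=0.0° → target in arm frame (0.0776, 0.0000)
  A cos θ + B sin θ = C:  0.0824·cos θ + -0.3484·sin θ = -0.1609
  √(A²+B²)=0.3580;  θ1 = -1.3386+2.0369 ≈ 0.6984
arm 2 (φ=120.0°): x'=-0.0388, y'=-0.0672
  A=0.1988, B=-0.3484, C=(l²−L²−A²−y'²−z²)/(2L)=-0.2851
  θ2 = atan2(B,A) + arccos(C/0.4011) = 1.3090
rotate P by −φ3: (-0.0388, 0.0672, -0.3484)
  A cos θ + B sin θ = C:  0.1988·cos θ + -0.3484·sin θ = -0.2851
  √(A²+B²)=0.4011;  θ3 = -1.0523+2.3612 ≈ 1.3090

θ₁ = 0.6984, θ₂ = 1.3090, θ₃ = 1.3090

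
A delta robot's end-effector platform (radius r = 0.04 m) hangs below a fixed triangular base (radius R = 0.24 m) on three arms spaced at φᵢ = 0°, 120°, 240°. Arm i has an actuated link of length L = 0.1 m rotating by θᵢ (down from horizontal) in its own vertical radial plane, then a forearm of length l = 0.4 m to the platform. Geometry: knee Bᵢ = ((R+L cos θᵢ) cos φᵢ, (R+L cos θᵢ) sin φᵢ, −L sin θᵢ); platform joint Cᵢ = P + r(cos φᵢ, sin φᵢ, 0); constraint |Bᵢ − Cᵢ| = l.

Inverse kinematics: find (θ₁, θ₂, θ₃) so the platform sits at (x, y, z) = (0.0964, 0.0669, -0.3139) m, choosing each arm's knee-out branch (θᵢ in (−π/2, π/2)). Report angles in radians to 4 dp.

θ₁ = -0.2617, θ₂ = 0.5232, θ₃ = 1.3085

φ1=0.0° → target in arm frame (0.0964, 0.0669)
  A=0.1036, B=-0.3139, C=(l²−L²−A²−y'²−z²)/(2L)=0.1813
  θ1 = atan2(B,A) + arccos(C/0.3306) = -0.2617
rotate P by −φ2: (0.0097, -0.1169, -0.3139)
  e−x'=0.1903;  (l²−L²−(e−x')²−y'²−z²)/2L = 0.0080
  θ2 = atan2(B,A) + arccos(C/0.3671) = 0.5232
rotate P by −φ3: (-0.1061, 0.0500, -0.3139)
  e−x'=0.3061;  (l²−L²−(e−x')²−y'²−z²)/2L = -0.2238
  θ3 = atan2(B,A) + arccos(C/0.4385) = 1.3085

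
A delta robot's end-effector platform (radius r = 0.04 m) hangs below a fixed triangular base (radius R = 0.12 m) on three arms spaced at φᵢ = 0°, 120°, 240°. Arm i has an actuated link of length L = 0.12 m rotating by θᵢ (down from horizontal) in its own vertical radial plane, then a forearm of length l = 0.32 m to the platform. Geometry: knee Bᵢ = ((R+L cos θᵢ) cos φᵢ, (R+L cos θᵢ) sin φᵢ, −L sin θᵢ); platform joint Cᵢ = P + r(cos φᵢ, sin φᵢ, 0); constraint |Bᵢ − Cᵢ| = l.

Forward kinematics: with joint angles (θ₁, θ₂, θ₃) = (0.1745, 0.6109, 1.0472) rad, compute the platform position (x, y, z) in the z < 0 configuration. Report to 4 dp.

arm 1 at φ=0.0°: ρ1 = 0.1982;  centre 1 = (0.1982, 0.0000, -0.0208)
arm 2 at φ=120.0°: ρ2 = 0.1783;  centre 2 = (-0.0891, 0.1544, -0.0688)
φ3=240.0°: virtual centre (-0.0700, -0.1212, -0.1039), radius l
eliminate P² terms by subtracting sphere 1 from 2 and 3
plane₁₂: -0.5747x+0.3088y+-0.0960z = -0.0032
Cramer: x(z) = 0.0120-0.2446z;  y(z) = 0.0119-0.1443z
quadratic in z: (1.0806)z²+(0.1293)z+(-0.0671)=0, √Δ=0.5540 → z ∈ {-0.3162, 0.1965}; z = -0.3162 (taking z<0)
x = 0.0893, y = 0.0576

(0.0893, 0.0576, -0.3162)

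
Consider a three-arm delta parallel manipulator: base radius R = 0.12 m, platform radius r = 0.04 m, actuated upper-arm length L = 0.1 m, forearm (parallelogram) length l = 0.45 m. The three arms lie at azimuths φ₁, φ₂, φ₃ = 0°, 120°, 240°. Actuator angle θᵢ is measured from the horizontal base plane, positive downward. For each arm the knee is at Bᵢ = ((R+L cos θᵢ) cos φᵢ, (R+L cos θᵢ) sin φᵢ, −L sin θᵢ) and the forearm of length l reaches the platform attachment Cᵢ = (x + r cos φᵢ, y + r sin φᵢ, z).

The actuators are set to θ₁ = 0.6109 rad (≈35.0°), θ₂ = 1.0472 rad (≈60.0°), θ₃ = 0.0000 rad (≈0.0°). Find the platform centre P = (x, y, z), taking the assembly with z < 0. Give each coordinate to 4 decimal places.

S1 = (0.1619·cos0.0°, 0.1619·sin0.0°, -0.0574) = (0.1619, 0.0000, -0.0574)
arm 2 at φ=120.0°: (R−r)+L cos θ2 = 0.1300;  S2 = (-0.0650, 0.1126, -0.0866)
arm 3 at φ=240.0°: (R−r)+L cos θ3 = 0.1800;  S3 = (-0.0900, -0.1559, 0.0000)
subtract pairs → two planes through P
linear system: -0.4538x+0.2252y = -0.0051−-0.0585z; -0.5038x+-0.3118y = 0.0029−0.1147z
det = 0.2549;  x = 0.0037+0.0298z,  y = -0.0152+0.3198z
into |P−S₁|² = l²: 1.1032z² + 0.0955z + -0.1739 = 0;  Δ = 0.7767;  z = -0.4427 or 0.3561 → z<0 root = -0.4427
x = -0.0095, y = -0.1568

(-0.0095, -0.1568, -0.4427)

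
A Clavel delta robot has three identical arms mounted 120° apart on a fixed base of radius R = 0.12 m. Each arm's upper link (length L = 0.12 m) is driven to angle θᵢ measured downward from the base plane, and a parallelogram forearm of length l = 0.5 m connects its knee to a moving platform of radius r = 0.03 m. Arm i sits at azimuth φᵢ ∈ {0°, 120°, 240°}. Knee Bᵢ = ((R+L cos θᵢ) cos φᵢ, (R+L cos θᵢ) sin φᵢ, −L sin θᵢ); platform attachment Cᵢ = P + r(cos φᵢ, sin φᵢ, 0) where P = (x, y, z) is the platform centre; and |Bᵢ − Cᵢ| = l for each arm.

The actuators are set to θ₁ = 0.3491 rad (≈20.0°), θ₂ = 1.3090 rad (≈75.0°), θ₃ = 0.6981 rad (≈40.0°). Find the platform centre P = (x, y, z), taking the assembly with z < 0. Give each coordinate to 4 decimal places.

S1 = (0.2028·cos0.0°, 0.2028·sin0.0°, -0.0410) = (0.2028, 0.0000, -0.0410)
φ2=120.0°: virtual centre (-0.0605, 0.1048, -0.1159), radius l
S3 = (0.1819·cos240.0°, 0.1819·sin240.0°, -0.0771) = (-0.0910, -0.1576, -0.0771)
eliminate P² terms by subtracting sphere 1 from 2 and 3
linear system: -0.5266x+0.2097y = -0.0147−-0.1497z; -0.5875x+-0.3151y = -0.0038−-0.0722z
Cramer: x(z) = 0.0187-0.2155z;  y(z) = -0.0231+0.1728z
sphere 1 gives Az²+Bz+C=0 with A=1.0763, B=0.1534, C=-0.2139;  B²−4AC=0.9445;  roots -0.5228, 0.3802;  negative root z = -0.5228
x = 0.1314, y = -0.1134

(0.1314, -0.1134, -0.5228)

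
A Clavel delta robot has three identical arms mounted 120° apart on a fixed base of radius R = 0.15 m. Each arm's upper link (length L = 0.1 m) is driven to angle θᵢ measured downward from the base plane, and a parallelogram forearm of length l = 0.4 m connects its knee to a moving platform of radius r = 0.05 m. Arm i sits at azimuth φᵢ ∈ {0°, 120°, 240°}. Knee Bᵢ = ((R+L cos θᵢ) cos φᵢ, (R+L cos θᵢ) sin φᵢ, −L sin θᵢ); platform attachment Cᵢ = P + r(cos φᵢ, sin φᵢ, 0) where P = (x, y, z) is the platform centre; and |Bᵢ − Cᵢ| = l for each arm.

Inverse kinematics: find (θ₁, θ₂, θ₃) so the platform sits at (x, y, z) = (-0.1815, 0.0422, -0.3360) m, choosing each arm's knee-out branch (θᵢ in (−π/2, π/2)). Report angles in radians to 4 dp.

θ₁ = 1.2221, θ₂ = -0.3489, θ₃ = 0.0879

rotate P by −φ1: (-0.1815, 0.0422, -0.3360)
  A=0.2815, B=-0.3360, C=(l²−L²−A²−y'²−z²)/(2L)=-0.2196
  √(A²+B²)=0.4383;  θ1 = -0.8734+2.0955 ≈ 1.2221
rotate P by −φ2: (0.1273, 0.1361, -0.3360)
  A cos θ + B sin θ = C:  -0.0273·cos θ + -0.3360·sin θ = 0.0892
  θ2 = atan2(B,A) + arccos(C/0.3371) = -0.3489
arm 3 (φ=240.0°): x'=0.0542, y'=-0.1783
  e−x'=0.0458;  (l²−L²−(e−x')²−y'²−z²)/2L = 0.0161
  √(A²+B²)=0.3391;  θ3 = -1.4353+1.5233 ≈ 0.0879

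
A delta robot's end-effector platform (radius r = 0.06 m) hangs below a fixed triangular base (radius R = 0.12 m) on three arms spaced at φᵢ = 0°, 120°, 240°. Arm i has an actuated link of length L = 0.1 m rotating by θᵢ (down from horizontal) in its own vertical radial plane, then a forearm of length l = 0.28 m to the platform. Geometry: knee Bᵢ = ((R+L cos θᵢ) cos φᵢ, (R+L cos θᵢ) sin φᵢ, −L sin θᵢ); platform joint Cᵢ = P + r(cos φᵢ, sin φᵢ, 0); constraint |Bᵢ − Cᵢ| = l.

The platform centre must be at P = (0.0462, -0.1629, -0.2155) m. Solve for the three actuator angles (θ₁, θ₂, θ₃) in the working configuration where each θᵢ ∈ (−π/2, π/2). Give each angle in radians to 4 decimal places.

θ₁ = 0.1746, θ₂ = 1.3087, θ₃ = -0.3491

φ1=0.0° → target in arm frame (0.0462, -0.1629)
  e−x'=0.0138;  (l²−L²−(e−x')²−y'²−z²)/2L = -0.0238
  γ=atan2(-0.2155,0.0138)=-1.5068;  ψ=arccos(-0.1104)=1.6814;  θ1=γ+ψ≈0.1746
φ2=120.0° → target in arm frame (-0.1642, 0.0414)
  A cos θ + B sin θ = C:  0.2242·cos θ + -0.2155·sin θ = -0.1501
  √(A²+B²)=0.3110;  θ2 = -0.7657+2.0744 ≈ 1.3087
rotate P by −φ3: (0.1180, 0.1215, -0.2155)
  A=-0.0580, B=-0.2155, C=(l²−L²−A²−y'²−z²)/(2L)=0.0192
  γ=atan2(-0.2155,-0.0580)=-1.8336;  ψ=arccos(0.0862)=1.4845;  θ3=γ+ψ≈-0.3491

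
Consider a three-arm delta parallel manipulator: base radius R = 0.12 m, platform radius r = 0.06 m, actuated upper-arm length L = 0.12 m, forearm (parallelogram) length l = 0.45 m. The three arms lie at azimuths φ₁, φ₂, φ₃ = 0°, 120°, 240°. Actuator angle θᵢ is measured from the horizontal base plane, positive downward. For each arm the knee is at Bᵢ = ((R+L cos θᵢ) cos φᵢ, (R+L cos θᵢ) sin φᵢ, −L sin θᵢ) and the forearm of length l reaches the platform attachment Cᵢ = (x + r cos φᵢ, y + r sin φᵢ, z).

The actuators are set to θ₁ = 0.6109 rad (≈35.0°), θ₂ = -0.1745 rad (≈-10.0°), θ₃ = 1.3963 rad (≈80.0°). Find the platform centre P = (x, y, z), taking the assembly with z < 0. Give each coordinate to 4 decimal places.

centre 1 = (0.1583·cos0.0°, 0.1583·sin0.0°, -0.0688) = (0.1583, 0.0000, -0.0688)
φ2=120.0°: virtual centre (-0.0891, 0.1543, 0.0208), radius l
arm 3 at φ=240.0°: (R−r)+L cos θ3 = 0.0808;  centre 3 = (-0.0404, -0.0700, -0.1182)
eliminate P² terms by subtracting sphere 1 from 2 and 3
[-0.4948 0.3086 0.1793]·P = 0.0024;  [-0.3974 -0.1400 -0.0987]·P = -0.0093
det = 0.1919;  x = 0.0132+-0.0279z,  y = 0.0289+-0.6258z
into |P−centre ₁|² = l²: 1.3924z² + 0.1096z + -0.1759 = 0;  Δ = 0.9915;  z = -0.3969 or 0.3182 → z<0 root = -0.3969
x = 0.0243, y = 0.2773

(0.0243, 0.2773, -0.3969)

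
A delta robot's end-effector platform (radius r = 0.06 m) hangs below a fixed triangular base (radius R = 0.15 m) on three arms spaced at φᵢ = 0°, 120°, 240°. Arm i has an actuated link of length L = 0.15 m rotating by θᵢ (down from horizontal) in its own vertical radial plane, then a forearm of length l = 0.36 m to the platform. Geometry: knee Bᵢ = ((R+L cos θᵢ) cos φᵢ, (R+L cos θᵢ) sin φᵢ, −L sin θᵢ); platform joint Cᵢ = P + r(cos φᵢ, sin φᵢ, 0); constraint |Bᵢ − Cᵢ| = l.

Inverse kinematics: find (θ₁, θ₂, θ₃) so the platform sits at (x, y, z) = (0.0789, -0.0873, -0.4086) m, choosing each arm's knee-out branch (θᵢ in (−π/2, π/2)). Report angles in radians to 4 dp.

θ₁ = 0.6110, θ₂ = 1.3093, θ₃ = 0.7858

φ1=0.0° → target in arm frame (0.0789, -0.0873)
  A=0.0111, B=-0.4086, C=(l²−L²−A²−y'²−z²)/(2L)=-0.2253
  γ=atan2(-0.4086,0.0111)=-1.5436;  ψ=arccos(-0.5513)=2.1547;  θ1=γ+ψ≈0.6110
rotate P by −φ2: (-0.1151, -0.0247, -0.4086)
  e−x'=0.2051;  (l²−L²−(e−x')²−y'²−z²)/2L = -0.3417
  √(A²+B²)=0.4572;  θ2 = -1.1057+2.4150 ≈ 1.3093
arm 3 (φ=240.0°): x'=0.0362, y'=0.1120
  A=0.0538, B=-0.4086, C=(l²−L²−A²−y'²−z²)/(2L)=-0.2510
  √(A²+B²)=0.4121;  θ3 = -1.4398+2.2256 ≈ 0.7858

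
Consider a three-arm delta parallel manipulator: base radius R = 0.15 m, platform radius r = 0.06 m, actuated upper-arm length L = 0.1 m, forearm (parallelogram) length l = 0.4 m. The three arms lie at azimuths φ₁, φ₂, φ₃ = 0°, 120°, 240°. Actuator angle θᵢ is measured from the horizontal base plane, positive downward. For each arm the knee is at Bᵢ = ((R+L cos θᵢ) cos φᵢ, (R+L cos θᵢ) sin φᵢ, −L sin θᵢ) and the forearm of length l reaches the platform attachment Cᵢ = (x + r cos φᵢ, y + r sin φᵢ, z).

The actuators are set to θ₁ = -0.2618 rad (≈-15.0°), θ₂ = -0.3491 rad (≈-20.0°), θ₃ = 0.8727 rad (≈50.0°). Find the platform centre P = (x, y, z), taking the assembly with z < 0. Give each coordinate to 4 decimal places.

S1 = (0.1866·cos0.0°, 0.1866·sin0.0°, 0.0259) = (0.1866, 0.0000, 0.0259)
S2 = (0.1840·cos120.0°, 0.1840·sin120.0°, 0.0342) = (-0.0920, 0.1593, 0.0342)
φ3=240.0°: virtual centre (-0.0771, -0.1336, -0.0766), radius l
eliminate P² terms by subtracting sphere 1 from 2 and 3
linear system: -0.5572x+0.3186y = -0.0005−0.0166z; -0.5275x+-0.2672y = -0.0058−-0.2050z
det = 0.3170;  x = 0.0062+-0.1920z,  y = 0.0094+-0.3880z
into |P−S₁|² = l²: 1.1874z² + 0.0102z + -0.1267 = 0;  Δ = 0.6020;  z = -0.3310 or 0.3224 → z<0 root = -0.3310
x = 0.0698, y = 0.1379

(0.0698, 0.1379, -0.3310)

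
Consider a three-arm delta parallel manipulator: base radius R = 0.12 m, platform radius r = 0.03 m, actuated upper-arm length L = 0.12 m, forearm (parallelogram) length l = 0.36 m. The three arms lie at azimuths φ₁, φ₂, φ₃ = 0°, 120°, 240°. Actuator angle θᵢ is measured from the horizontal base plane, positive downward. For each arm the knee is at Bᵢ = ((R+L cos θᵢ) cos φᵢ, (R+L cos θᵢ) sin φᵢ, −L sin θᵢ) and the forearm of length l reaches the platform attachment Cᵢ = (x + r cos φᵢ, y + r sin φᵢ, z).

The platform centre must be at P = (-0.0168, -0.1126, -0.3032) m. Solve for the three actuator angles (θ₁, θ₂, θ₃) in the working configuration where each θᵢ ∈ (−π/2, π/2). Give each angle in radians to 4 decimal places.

θ₁ = 0.3492, θ₂ = 0.6980, θ₃ = -0.3487

rotate P by −φ1: (-0.0168, -0.1126, -0.3032)
  e−x'=0.1068;  (l²−L²−(e−x')²−y'²−z²)/2L = -0.0034
  θ1 = atan2(B,A) + arccos(C/0.3215) = 0.3492
φ2=120.0° → target in arm frame (-0.0891, 0.0708)
  A=0.1791, B=-0.3032, C=(l²−L²−A²−y'²−z²)/(2L)=-0.0576
  √(A²+B²)=0.3522;  θ2 = -1.0372+1.7352 ≈ 0.6980
arm 3 (φ=240.0°): x'=0.1059, y'=0.0418
  A cos θ + B sin θ = C:  -0.0159·cos θ + -0.3032·sin θ = 0.0886
  γ=atan2(-0.3032,-0.0159)=-1.6232;  ψ=arccos(0.2919)=1.2745;  θ3=γ+ψ≈-0.3487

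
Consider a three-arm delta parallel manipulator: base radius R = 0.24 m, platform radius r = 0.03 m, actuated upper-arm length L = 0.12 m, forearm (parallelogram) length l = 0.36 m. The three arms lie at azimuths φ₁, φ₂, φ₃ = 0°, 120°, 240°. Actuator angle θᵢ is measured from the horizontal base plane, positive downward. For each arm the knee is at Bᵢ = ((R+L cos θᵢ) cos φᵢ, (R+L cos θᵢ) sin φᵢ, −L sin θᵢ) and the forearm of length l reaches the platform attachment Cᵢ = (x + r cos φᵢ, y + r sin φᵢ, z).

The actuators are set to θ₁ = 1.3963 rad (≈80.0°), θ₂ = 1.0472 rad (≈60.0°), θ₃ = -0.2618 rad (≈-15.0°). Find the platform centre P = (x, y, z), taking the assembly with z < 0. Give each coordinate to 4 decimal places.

(-0.0879, -0.0864, -0.2615)

φ1=0.0°: virtual centre (0.2308, 0.0000, -0.1182), radius l
φ2=120.0°: virtual centre (-0.1350, 0.2338, -0.1039), radius l
φ3=240.0°: virtual centre (-0.1630, -0.2822, 0.0311), radius l
subtract pairs → two planes through P
linear system: -0.7317x+0.4677y = 0.0164−0.0285z; -0.7876x+-0.5645y = 0.0399−0.2985z
det = 0.7813;  x = -0.0358+0.1992z,  y = -0.0208+0.2508z
sphere 1 gives Az²+Bz+C=0 with A=1.1026, B=0.1197, C=-0.0441;  B²−4AC=0.2089;  roots -0.2615, 0.1530;  negative root z = -0.2615
x = -0.0879, y = -0.0864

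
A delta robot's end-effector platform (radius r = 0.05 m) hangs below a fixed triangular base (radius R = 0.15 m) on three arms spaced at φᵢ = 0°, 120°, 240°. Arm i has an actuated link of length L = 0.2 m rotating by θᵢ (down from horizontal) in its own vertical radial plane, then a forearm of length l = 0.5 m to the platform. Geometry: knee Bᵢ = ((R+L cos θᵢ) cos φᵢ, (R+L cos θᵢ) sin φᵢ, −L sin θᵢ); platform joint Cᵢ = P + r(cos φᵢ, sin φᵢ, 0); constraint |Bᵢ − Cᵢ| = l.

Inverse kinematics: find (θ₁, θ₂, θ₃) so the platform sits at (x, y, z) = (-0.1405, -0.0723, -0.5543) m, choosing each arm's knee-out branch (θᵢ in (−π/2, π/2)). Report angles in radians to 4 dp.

θ₁ = 1.1346, θ₂ = 0.7856, θ₃ = 0.4365

rotate P by −φ1: (-0.1405, -0.0723, -0.5543)
  A cos θ + B sin θ = C:  0.2405·cos θ + -0.5543·sin θ = -0.4008
  γ=atan2(-0.5543,0.2405)=-1.1614;  ψ=arccos(-0.6633)=2.2960;  θ1=γ+ψ≈1.1346
φ2=120.0° → target in arm frame (0.0076, 0.1578)
  e−x'=0.0924;  (l²−L²−(e−x')²−y'²−z²)/2L = -0.3267
  θ2 = atan2(B,A) + arccos(C/0.5619) = 0.7856
rotate P by −φ3: (0.1329, -0.0855, -0.5543)
  A=-0.0329, B=-0.5543, C=(l²−L²−A²−y'²−z²)/(2L)=-0.2641
  √(A²+B²)=0.5553;  θ3 = -1.6300+2.0665 ≈ 0.4365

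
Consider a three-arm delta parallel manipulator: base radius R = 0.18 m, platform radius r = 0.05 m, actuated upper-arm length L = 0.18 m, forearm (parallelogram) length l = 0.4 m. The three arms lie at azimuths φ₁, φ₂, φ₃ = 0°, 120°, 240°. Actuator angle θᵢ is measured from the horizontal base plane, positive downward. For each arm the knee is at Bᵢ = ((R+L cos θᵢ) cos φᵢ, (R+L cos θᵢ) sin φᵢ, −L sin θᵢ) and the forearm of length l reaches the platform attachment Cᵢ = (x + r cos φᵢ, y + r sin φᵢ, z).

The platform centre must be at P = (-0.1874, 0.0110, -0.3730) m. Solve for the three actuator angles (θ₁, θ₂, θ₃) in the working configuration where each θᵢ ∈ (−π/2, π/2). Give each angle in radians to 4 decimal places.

θ₁ = 1.3962, θ₂ = 0.3488, θ₃ = 0.4362

arm 1 (φ=0.0°): x'=-0.1874, y'=0.0110
  e−x'=0.3174;  (l²−L²−(e−x')²−y'²−z²)/2L = -0.3122
  √(A²+B²)=0.4898;  θ1 = -0.8658+2.2620 ≈ 1.3962
rotate P by −φ2: (0.1032, 0.1568, -0.3730)
  A cos θ + B sin θ = C:  0.0268·cos θ + -0.3730·sin θ = -0.1023
  √(A²+B²)=0.3740;  θ2 = -1.4991+1.8479 ≈ 0.3488
φ3=240.0° → target in arm frame (0.0842, -0.1678)
  A cos θ + B sin θ = C:  0.0458·cos θ + -0.3730·sin θ = -0.1161
  γ=atan2(-0.3730,0.0458)=-1.4486;  ψ=arccos(-0.3088)=1.8848;  θ3=γ+ψ≈0.4362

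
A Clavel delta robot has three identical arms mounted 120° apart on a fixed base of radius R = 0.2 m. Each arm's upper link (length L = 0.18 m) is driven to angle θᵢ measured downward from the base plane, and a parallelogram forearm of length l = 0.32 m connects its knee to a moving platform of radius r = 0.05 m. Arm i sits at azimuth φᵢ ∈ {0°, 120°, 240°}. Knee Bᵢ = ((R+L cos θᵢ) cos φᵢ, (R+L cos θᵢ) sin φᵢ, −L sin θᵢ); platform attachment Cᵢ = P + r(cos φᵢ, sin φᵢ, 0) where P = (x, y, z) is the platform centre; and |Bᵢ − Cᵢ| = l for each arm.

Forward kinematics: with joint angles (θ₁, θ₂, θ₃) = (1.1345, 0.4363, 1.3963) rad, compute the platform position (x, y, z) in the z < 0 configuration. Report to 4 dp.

(-0.0234, 0.1192, -0.3242)

O1 = (0.2261·cos0.0°, 0.2261·sin0.0°, -0.1631) = (0.2261, 0.0000, -0.1631)
O2 = (0.3131·cos120.0°, 0.3131·sin120.0°, -0.0761) = (-0.1566, 0.2712, -0.0761)
arm 3 at φ=240.0°: (R−r)+L cos θ3 = 0.1813;  O3 = (-0.0906, -0.1570, -0.1773)
subtract pairs → two planes through P
linear system: -0.7653x+0.5424y = 0.0261−0.1741z; -0.6334x+-0.3139y = -0.0134−-0.0283z
det = 0.5838;  x = -0.0016+0.0674z,  y = 0.0460+-0.2260z
into |P−O₁|² = l²: 1.0556z² + 0.2748z + -0.0219 = 0;  Δ = 0.1678;  z = -0.3242 or 0.0639 → z<0 root = -0.3242
x = -0.0234, y = 0.1192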